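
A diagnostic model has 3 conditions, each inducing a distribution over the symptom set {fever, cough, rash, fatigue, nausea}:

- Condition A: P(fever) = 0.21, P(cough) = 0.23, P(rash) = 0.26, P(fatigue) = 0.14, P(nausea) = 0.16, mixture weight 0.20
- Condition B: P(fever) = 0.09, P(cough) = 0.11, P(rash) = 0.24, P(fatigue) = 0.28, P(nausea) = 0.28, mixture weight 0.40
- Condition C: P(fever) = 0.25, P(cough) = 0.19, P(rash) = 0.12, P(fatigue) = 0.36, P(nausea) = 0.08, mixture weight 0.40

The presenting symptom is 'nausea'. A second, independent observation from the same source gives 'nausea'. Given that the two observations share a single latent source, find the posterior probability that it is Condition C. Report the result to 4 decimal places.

By Bayes' theorem, P(k | x) = P(Z=k) f_k(x) / Σ_j P(Z=j) f_j(x).
Since both observations come from the same component, the likelihood for component k is f_k(x₁)·f_k(x₂).
  p_A = [0.16] × [0.16] = 0.0256
  p_B = [0.28] × [0.28] = 0.0784
  p_C = [0.08] × [0.08] = 0.0064
Multiply by the mixture weights:
  P(Z=A)·p_A = 0.20 × 0.0256 = 0.00512
  P(Z=B)·p_B = 0.40 × 0.0784 = 0.03136
  P(Z=C)·p_C = 0.40 × 0.0064 = 0.00256
Evidence: 0.00512 + 0.03136 + 0.00256 = 0.03904
P(Condition C | x₁, x₂) ≈ 0.0656

0.0656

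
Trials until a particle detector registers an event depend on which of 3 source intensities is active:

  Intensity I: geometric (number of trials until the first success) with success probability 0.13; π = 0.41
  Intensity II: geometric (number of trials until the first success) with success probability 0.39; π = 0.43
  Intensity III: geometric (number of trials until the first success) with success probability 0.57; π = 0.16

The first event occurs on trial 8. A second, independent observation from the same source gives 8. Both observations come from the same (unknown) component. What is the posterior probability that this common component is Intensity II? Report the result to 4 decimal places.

Posterior ∝ prior × likelihood, so P(k | x) ∝ π_k f_k(x); normalise over all components.
Since both observations come from the same component, the likelihood for component k is f_k(x₁)·f_k(x₂).
  p_I = [0.13·(1−0.13)^7 = 0.13·0.377255 = 0.0490431] × [0.0490431] = 0.00240523
  p_II = [0.39·(1−0.39)^7 = 0.39·0.0314274 = 0.0122567] × [0.0122567] = 0.000150227
  p_III = [0.57·(1−0.57)^7 = 0.57·0.00271819 = 0.00154937] × [0.00154937] = 2.40054e-06
Multiply by the mixture weights:
  π_I·p_I = 0.41 × 0.00240523 = 0.000986143
  π_II·p_II = 0.43 × 0.000150227 = 6.45974e-05
  π_III·p_III = 0.16 × 2.40054e-06 = 3.84086e-07
Normaliser: 0.000986143 + 6.45974e-05 + 3.84086e-07 = 0.00105112
P(Intensity II | x₁, x₂) = 6.45974e-05 / 0.00105112 ≈ 0.0615

0.0615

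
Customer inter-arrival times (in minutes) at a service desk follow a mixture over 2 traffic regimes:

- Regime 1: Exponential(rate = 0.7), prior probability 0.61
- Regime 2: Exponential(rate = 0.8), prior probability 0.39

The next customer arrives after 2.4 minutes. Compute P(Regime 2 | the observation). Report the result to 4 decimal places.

0.3650

The responsibility of component k is w_k f_k(x) divided by Σ_j w_j f_j(x).
Evaluate each component's likelihood at the observed value:
  p_1 = 0.130462
  p_2 = 0.117286
Multiply by the mixture weights:
  w_1·p_1 = 0.61 × 0.130462 = 0.0795817
  w_2·p_2 = 0.39 × 0.117286 = 0.0457414
Evidence: 0.0795817 + 0.0457414 = 0.125323
P(Regime 2 | data) ≈ 0.3650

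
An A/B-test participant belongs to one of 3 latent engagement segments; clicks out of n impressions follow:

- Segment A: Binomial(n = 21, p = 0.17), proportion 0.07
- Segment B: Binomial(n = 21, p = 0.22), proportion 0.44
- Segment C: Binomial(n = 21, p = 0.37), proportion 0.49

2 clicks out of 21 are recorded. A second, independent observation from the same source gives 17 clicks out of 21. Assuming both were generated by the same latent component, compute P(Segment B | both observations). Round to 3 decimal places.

0.006

Apply Bayes' rule: the posterior for each component is proportional to its prior times its likelihood at x.
Since both observations come from the same component, the likelihood for component k is f_k(x₁)·f_k(x₂).
  p_A = [C(21,2)·0.17^2·0.83^19 = 210·0.0289·0.0290057 = 0.176036] × [2.34968e-10] = 4.13627e-11
  p_B = [C(21,2)·0.22^2·0.78^19 = 210·0.0484·0.00890835 = 0.0905445] × [1.46767e-08] = 1.32889e-09
  p_C = [C(21,2)·0.37^2·0.63^19 = 210·0.1369·0.000153982 = 0.00442683] × [4.30384e-05] = 1.90524e-07
Unnormalised posteriors:
  P(Z=A)·p_A = 0.07 × 4.13627e-11 = 2.89539e-12
  P(Z=B)·p_B = 0.44 × 1.32889e-09 = 5.84713e-10
  P(Z=C)·p_C = 0.49 × 1.90524e-07 = 9.33566e-08
Denominator: 2.89539e-12 + 5.84713e-10 + 9.33566e-08 = 9.39442e-08
So the posterior for Segment B is 5.84713e-10 / 9.39442e-08 ≈ 0.006.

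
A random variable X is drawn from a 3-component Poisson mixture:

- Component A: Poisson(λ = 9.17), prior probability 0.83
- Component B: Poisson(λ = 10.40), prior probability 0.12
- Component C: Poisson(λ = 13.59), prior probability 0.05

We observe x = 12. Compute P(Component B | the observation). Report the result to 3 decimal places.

The responsibility of component k is P(Z=k) f_k(x) divided by Σ_j P(Z=j) f_j(x).
Poisson probabilities:
  p_A = 0.0768448
  p_B = 0.101719
  p_C = 0.103809
Weight by the priors:
  P(Z=A)·p_A = 0.83 × 0.0768448 = 0.0637812
  P(Z=B)·p_B = 0.12 × 0.101719 = 0.0122062
  P(Z=C)·p_C = 0.05 × 0.103809 = 0.00519044
Normaliser: 0.0637812 + 0.0122062 + 0.00519044 = 0.0811779
Responsibility of Component B: 0.0122062 / 0.0811779 ≈ 0.150

0.150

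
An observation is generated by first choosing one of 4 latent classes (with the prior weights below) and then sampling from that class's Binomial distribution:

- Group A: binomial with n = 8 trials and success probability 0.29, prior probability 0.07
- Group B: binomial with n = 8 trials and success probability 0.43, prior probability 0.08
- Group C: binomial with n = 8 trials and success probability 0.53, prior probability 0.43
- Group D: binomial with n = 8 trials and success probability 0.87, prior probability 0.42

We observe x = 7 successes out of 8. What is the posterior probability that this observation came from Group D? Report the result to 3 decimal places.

0.892

P(component k | x) = w_k·f_k(x) / marginal(x), where marginal(x) = Σ_j w_j·f_j(x).
Evaluate each component's likelihood at the observed value:
  L_A = C(8,7)·0.29^7·0.71^1 = 8·0.000172499·0.71 = 0.000979793
  L_B = C(8,7)·0.43^7·0.57^1 = 8·0.00271819·0.57 = 0.0123949
  L_C = C(8,7)·0.53^7·0.47^1 = 8·0.0117471·0.47 = 0.0441691
  L_D = C(8,7)·0.87^7·0.13^1 = 8·0.377255·0.13 = 0.392345
Prior × likelihood for each component:
  w_A·L_A = 0.07 × 0.000979793 = 6.85855e-05
  w_B·L_B = 0.08 × 0.0123949 = 0.000991594
  w_C·L_C = 0.43 × 0.0441691 = 0.0189927
  w_D·L_D = 0.42 × 0.392345 = 0.164785
Normaliser: 6.85855e-05 + 0.000991594 + 0.0189927 + 0.164785 = 0.184838
P(Group D | data) = 0.164785 / 0.184838 ≈ 0.892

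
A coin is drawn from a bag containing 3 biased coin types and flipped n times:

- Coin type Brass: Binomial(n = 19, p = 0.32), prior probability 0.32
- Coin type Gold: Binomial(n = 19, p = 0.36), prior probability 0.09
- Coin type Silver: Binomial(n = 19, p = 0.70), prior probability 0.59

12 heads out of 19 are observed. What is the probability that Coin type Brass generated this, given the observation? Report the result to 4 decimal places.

The responsibility of component k is π_k f_k(x) divided by Σ_j π_j f_j(x).
Component likelihoods at x = 12 heads out of 19:
  p_Brass = C(19,12)·0.32^12·0.68^7 = 50388·1.15292e-06·0.0672299 = 0.00390561
  p_Gold = C(19,12)·0.36^12·0.64^7 = 50388·4.73838e-06·0.0439805 = 0.0105007
  p_Silver = C(19,12)·0.70^12·0.30^7 = 50388·0.0138413·0.0002187 = 0.152529
Weight by the priors:
  π_Brass·p_Brass = 0.32 × 0.00390561 = 0.0012498
  π_Gold·p_Gold = 0.09 × 0.0105007 = 0.00094506
  π_Silver·p_Silver = 0.59 × 0.152529 = 0.0899921
Sum: 0.0012498 + 0.00094506 + 0.0899921 = 0.092187
P(Coin type Brass | 12 heads out of 19) = 0.0012498 / 0.092187 ≈ 0.0136

0.0136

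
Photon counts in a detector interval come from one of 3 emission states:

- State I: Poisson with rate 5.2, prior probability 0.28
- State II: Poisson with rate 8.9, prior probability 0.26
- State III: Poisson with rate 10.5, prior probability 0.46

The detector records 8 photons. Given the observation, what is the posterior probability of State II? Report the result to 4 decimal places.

Apply Bayes' rule: the posterior for each component is proportional to its prior times its likelihood at x.
Poisson probabilities:
  L_I = e^(−5.2)·5.2^8/8! = 0.0731434
  L_II = e^(−8.9)·8.9^8/8! = 0.133161
  L_III = e^(−10.5)·10.5^8/8! = 0.100902
Multiply by the mixture weights:
  w_I·L_I = 0.28 × 0.0731434 = 0.0204801
  w_II·L_II = 0.26 × 0.133161 = 0.034622
  w_III·L_III = 0.46 × 0.100902 = 0.0464151
Normaliser: 0.0204801 + 0.034622 + 0.0464151 = 0.101517
Responsibility of State II: 0.034622 / 0.101517 ≈ 0.3410

0.3410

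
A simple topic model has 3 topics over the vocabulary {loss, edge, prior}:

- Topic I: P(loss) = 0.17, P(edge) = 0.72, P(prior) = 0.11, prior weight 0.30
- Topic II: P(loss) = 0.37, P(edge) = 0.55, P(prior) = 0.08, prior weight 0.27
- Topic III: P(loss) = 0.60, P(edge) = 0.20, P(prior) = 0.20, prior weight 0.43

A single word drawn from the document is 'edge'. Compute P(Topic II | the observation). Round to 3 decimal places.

Apply Bayes' rule: the posterior for each component is proportional to its prior times its likelihood at x.
Component likelihoods at x = 'edge':
  f_I = 0.72
  f_II = 0.55
  f_III = 0.2
Multiply by the mixture weights:
  P(Z=I)·f_I = 0.30 × 0.72 = 0.216
  P(Z=II)·f_II = 0.27 × 0.55 = 0.1485
  P(Z=III)·f_III = 0.43 × 0.2 = 0.086
Normaliser: 0.216 + 0.1485 + 0.086 = 0.4505
P(Topic II | the observation) = 0.1485 / 0.4505 ≈ 0.330

0.330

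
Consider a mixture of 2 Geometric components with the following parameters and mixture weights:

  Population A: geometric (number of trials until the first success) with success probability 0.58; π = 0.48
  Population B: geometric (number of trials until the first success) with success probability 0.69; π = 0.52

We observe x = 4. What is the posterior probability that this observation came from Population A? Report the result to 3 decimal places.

P(component k | x) = P(Z=k)·f_k(x) / marginal(x), where marginal(x) = Σ_j P(Z=j)·f_j(x).
Component likelihoods at x = 4:
  f_A = 0.58·(1−0.58)^3 = 0.58·0.074088 = 0.042971
  f_B = 0.69·(1−0.69)^3 = 0.69·0.029791 = 0.0205558
Weight by the priors:
  P(Z=A)·f_A = 0.48 × 0.042971 = 0.0206261
  P(Z=B)·f_B = 0.52 × 0.0205558 = 0.010689
Marginal: 0.0206261 + 0.010689 = 0.0313151
So the posterior for Population A is 0.0206261 / 0.0313151 ≈ 0.659.

0.659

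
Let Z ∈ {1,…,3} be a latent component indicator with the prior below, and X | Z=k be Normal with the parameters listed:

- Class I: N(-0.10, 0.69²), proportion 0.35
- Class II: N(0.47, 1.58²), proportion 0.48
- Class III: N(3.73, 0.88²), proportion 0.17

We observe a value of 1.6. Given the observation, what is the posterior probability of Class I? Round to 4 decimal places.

0.0903

The responsibility of component k is P(Z=k) f_k(x) divided by Σ_j P(Z=j) f_j(x).
Component likelihoods at x = 1.6:
  L_I = 0.0277935
  L_II = 0.195516
  L_III = 0.0242241
Prior × likelihood for each component:
  P(Z=I)·L_I = 0.35 × 0.0277935 = 0.00972774
  P(Z=II)·L_II = 0.48 × 0.195516 = 0.0938478
  P(Z=III)·L_III = 0.17 × 0.0242241 = 0.00411811
Evidence: 0.00972774 + 0.0938478 + 0.00411811 = 0.107694
Responsibility of Class I: 0.00972774 / 0.107694 ≈ 0.0903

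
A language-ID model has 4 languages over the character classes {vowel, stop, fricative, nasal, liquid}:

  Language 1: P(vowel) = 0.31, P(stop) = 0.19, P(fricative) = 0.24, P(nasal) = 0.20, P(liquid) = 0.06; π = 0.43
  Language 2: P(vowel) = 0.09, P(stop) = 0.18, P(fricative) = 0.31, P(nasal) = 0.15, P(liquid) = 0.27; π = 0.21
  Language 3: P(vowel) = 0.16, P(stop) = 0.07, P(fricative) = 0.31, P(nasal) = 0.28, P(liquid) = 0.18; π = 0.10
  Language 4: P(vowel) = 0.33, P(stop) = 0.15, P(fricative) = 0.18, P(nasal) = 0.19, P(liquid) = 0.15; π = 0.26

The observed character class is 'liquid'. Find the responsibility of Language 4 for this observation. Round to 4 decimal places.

0.2796

Apply Bayes' rule: the posterior for each component is proportional to its prior times its likelihood at x.
Categorical probabilities:
  f_1 = 0.06
  f_2 = 0.27
  f_3 = 0.18
  f_4 = 0.15
Unnormalised posteriors:
  w_1·f_1 = 0.43 × 0.06 = 0.0258
  w_2·f_2 = 0.21 × 0.27 = 0.0567
  w_3·f_3 = 0.10 × 0.18 = 0.018
  w_4·f_4 = 0.26 × 0.15 = 0.039
Denominator: 0.0258 + 0.0567 + 0.018 + 0.039 = 0.1395
So the posterior for Language 4 is 0.039 / 0.1395 ≈ 0.2796.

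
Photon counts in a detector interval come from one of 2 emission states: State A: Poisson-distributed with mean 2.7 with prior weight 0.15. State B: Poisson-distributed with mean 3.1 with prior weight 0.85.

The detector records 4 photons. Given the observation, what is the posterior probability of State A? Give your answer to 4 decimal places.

P(component k | x) = P(Z=k)·f_k(x) / marginal(x), where marginal(x) = Σ_j P(Z=j)·f_j(x).
Evaluate each component's likelihood at the observed value:
  p_A = e^(−2.7)·2.7^4/4! = 0.148816
  p_B = e^(−3.1)·3.1^4/4! = 0.17335
Multiply by the mixture weights:
  P(Z=A)·p_A = 0.15 × 0.148816 = 0.0223224
  P(Z=B)·p_B = 0.85 × 0.17335 = 0.147347
Normaliser: 0.0223224 + 0.147347 = 0.169669
P(State A | 4 photons) = 0.0223224 / 0.169669 ≈ 0.1316

0.1316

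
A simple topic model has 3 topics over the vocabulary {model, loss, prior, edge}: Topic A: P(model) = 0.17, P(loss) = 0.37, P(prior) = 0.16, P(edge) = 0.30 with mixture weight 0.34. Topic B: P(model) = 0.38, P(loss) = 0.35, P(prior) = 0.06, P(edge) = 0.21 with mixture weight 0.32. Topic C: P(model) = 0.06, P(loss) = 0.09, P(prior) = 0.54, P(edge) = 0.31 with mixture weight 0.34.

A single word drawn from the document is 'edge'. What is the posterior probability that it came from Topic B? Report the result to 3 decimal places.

Apply Bayes' rule: the posterior for each component is proportional to its prior times its likelihood at x.
Categorical probabilities:
  f_A = P(edge | comp) = 0.30
  f_B = P(edge | comp) = 0.21
  f_C = P(edge | comp) = 0.31
Weight by the priors:
  π_A·f_A = 0.34 × 0.3 = 0.102
  π_B·f_B = 0.32 × 0.21 = 0.0672
  π_C·f_C = 0.34 × 0.31 = 0.1054
Denominator: 0.102 + 0.0672 + 0.1054 = 0.2746
Responsibility of Topic B: 0.0672 / 0.2746 ≈ 0.245

0.245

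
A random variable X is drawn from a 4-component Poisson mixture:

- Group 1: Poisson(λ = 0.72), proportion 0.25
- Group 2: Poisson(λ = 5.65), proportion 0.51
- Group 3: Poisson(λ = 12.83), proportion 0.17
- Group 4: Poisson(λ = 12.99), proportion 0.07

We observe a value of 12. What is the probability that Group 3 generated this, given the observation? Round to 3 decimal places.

The responsibility of component k is π_k f_k(x) divided by Σ_j π_j f_j(x).
Evaluate each component's likelihood at the observed value:
  L_1 = 1.97225e-11
  L_2 = 0.00777107
  L_3 = 0.111272
  L_4 = 0.110024
Prior × likelihood for each component:
  π_1·L_1 = 0.25 × 1.97225e-11 = 4.93061e-12
  π_2·L_2 = 0.51 × 0.00777107 = 0.00396324
  π_3·L_3 = 0.17 × 0.111272 = 0.0189162
  π_4·L_4 = 0.07 × 0.110024 = 0.00770168
Normaliser: 4.93061e-12 + 0.00396324 + 0.0189162 + 0.00770168 = 0.0305811
P(Group 3 | 12) ≈ 0.619

0.619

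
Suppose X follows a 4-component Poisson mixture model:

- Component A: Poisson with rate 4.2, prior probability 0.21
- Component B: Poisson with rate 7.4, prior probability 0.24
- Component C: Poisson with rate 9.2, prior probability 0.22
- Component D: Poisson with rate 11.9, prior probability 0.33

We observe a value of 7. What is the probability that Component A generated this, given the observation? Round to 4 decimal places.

0.1611

The responsibility of component k is π_k f_k(x) divided by Σ_j π_j f_j(x).
Component likelihoods at x = 7:
  f_A = 0.0685927
  f_B = 0.147371
  f_C = 0.111834
  f_D = 0.0455296
Weight by the priors:
  π_A·f_A = 0.21 × 0.0685927 = 0.0144045
  π_B·f_B = 0.24 × 0.147371 = 0.0353691
  π_C·f_C = 0.22 × 0.111834 = 0.0246035
  π_D·f_D = 0.33 × 0.0455296 = 0.0150248
Sum: 0.0144045 + 0.0353691 + 0.0246035 + 0.0150248 = 0.0894018
So the posterior for Component A is 0.0144045 / 0.0894018 ≈ 0.1611.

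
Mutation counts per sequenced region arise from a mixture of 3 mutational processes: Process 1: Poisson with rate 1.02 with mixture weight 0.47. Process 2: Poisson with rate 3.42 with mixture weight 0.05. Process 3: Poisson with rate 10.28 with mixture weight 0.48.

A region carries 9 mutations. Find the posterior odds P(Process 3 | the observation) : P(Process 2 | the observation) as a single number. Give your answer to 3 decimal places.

The posterior odds equal the prior odds times the likelihood ratio: (π_i/π_j)·(f_i(x)/f_j(x)).
Evaluate each component's likelihood at the observed value:
  L_1 = e^(−1.02)·1.02^9/9! = 1.18757e-06
  L_2 = e^(−3.42)·3.42^9/9! = 0.00577012
  L_3 = e^(−10.28)·10.28^9/9! = 0.121235
Posterior odds = (π_3·L_3) / (π_2·L_2) = (0.48·0.121235) / (0.05·0.00577012) = 0.0581928 / 0.000288506 ≈ 201.704

201.704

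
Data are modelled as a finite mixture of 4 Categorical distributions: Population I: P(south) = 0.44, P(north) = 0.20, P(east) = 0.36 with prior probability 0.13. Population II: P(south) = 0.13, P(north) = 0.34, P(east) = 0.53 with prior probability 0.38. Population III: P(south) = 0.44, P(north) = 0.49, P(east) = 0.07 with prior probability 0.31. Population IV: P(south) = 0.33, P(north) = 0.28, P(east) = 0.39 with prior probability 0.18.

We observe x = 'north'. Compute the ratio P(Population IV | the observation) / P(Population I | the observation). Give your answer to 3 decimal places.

1.938

Only the two components matter; the odds are (P(Z=i) f_i(x)) / (P(Z=j) f_j(x)).
Component likelihoods at x = 'north':
  L_I = P(north | comp) = 0.20
  L_II = P(north | comp) = 0.34
  L_III = P(north | comp) = 0.49
  L_IV = P(north | comp) = 0.28
0.0504 / 0.026 ≈ 1.938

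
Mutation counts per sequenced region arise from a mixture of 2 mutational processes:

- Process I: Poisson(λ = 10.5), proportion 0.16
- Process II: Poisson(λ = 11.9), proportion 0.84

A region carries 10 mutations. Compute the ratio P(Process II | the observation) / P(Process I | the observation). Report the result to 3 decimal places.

4.526

Posterior odds = (P(Z=i) f_i(x)) / (P(Z=j) f_j(x)); the normalising sum cancels.
Poisson probabilities:
  f_I = 0.123606
  f_II = 0.106562
Odds = (0.84/0.16) × (0.106562/0.123606) = 5.25 × 0.862113 ≈ 4.526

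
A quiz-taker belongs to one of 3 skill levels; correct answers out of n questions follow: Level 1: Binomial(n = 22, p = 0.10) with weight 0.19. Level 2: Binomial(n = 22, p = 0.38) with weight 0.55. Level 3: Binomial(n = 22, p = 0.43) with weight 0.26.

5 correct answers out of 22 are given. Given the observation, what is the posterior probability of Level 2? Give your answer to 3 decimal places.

0.687

The responsibility of component k is w_k f_k(x) divided by Σ_j w_j f_j(x).
Evaluate each component's likelihood at the observed value:
  f_1 = C(22,5)·0.10^5·0.90^17 = 26334·1e-05·0.166772 = 0.0439177
  f_2 = C(22,5)·0.38^5·0.62^17 = 26334·0.00792352·0.000295569 = 0.0616728
  f_3 = C(22,5)·0.43^5·0.57^17 = 26334·0.0147008·7.07738e-05 = 0.0273988
Prior × likelihood for each component:
  w_1·f_1 = 0.19 × 0.0439177 = 0.00834436
  w_2·f_2 = 0.55 × 0.0616728 = 0.03392
  w_3·f_3 = 0.26 × 0.0273988 = 0.00712369
Sum: 0.00834436 + 0.03392 + 0.00712369 = 0.0493881
P(Level 2 | data) = 0.03392 / 0.0493881 ≈ 0.687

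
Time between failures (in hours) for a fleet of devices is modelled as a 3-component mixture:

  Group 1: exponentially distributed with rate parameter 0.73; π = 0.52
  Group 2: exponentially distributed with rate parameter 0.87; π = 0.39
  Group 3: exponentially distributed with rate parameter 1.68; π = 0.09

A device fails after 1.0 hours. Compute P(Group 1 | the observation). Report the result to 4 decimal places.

The responsibility of component k is w_k f_k(x) divided by Σ_j w_j f_j(x).
Evaluate each component's likelihood at the observed value:
  f_1 = 0.73·e^(−0.73·1.0) = 0.73·e^(−0.7300) = 0.351794
  f_2 = 0.87·e^(−0.87·1.0) = 0.87·e^(−0.8700) = 0.364488
  f_3 = 1.68·e^(−1.68·1.0) = 1.68·e^(−1.6800) = 0.313108
Multiply by the mixture weights:
  w_1·f_1 = 0.52 × 0.351794 = 0.182933
  w_2·f_2 = 0.39 × 0.364488 = 0.14215
  w_3·f_3 = 0.09 × 0.313108 = 0.0281797
Sum: 0.182933 + 0.14215 + 0.0281797 = 0.353263
So the posterior for Group 1 is 0.182933 / 0.353263 ≈ 0.5178.

0.5178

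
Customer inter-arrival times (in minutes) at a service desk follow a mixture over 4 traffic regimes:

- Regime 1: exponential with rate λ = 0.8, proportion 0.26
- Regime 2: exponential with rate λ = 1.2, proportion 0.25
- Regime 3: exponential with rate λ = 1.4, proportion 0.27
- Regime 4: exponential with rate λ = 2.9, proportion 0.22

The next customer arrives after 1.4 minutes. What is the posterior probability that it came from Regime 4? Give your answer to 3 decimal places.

0.059

By Bayes' theorem, P(k | x) = π_k f_k(x) / Σ_j π_j f_j(x).
Evaluate each component's likelihood at the observed value:
  f_1 = 0.8·e^(−0.8·1.4) = 0.8·e^(−1.1200) = 0.261024
  f_2 = 1.2·e^(−1.2·1.4) = 1.2·e^(−1.6800) = 0.223649
  f_3 = 1.4·e^(−1.4·1.4) = 1.4·e^(−1.9600) = 0.197202
  f_4 = 2.9·e^(−2.9·1.4) = 2.9·e^(−4.0600) = 0.0500222
Multiply by the mixture weights:
  π_1·f_1 = 0.26 × 0.261024 = 0.0678662
  π_2·f_2 = 0.25 × 0.223649 = 0.0559122
  π_3·f_3 = 0.27 × 0.197202 = 0.0532445
  π_4·f_4 = 0.22 × 0.0500222 = 0.0110049
Denominator: 0.0678662 + 0.0559122 + 0.0532445 + 0.0110049 = 0.188028
P(Regime 4 | the observation) ≈ 0.059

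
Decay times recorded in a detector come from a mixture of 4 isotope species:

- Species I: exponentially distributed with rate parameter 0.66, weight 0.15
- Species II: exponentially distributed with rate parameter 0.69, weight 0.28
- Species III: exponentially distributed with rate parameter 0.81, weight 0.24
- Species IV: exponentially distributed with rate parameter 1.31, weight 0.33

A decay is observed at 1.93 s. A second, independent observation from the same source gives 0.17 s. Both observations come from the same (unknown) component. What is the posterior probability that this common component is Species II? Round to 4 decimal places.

Apply Bayes' rule: the posterior for each component is proportional to its prior times its likelihood at x.
Since both observations come from the same component, the likelihood for component k is f_k(x₁)·f_k(x₂).
  f_I = [0.66·e^(−0.66·1.93) = 0.66·e^(−1.2738) = 0.184646] × [0.589951] = 0.108932
  f_II = [0.69·e^(−0.69·1.93) = 0.69·e^(−1.3317) = 0.182179] × [0.61363] = 0.111791
  f_III = [0.81·e^(−0.81·1.93) = 0.81·e^(−1.5633) = 0.169649] × [0.705802] = 0.119739
  f_IV = [1.31·e^(−1.31·1.93) = 1.31·e^(−2.5283) = 0.104531] × [1.04846] = 0.109597
Weight by the priors:
  P(Z=I)·f_I = 0.15 × 0.108932 = 0.0163398
  P(Z=II)·f_II = 0.28 × 0.111791 = 0.0313014
  P(Z=III)·f_III = 0.24 × 0.119739 = 0.0287373
  P(Z=IV)·f_IV = 0.33 × 0.109597 = 0.036167
Marginal: 0.0163398 + 0.0313014 + 0.0287373 + 0.036167 = 0.112546
So the posterior for Species II is 0.0313014 / 0.112546 ≈ 0.2781.

0.2781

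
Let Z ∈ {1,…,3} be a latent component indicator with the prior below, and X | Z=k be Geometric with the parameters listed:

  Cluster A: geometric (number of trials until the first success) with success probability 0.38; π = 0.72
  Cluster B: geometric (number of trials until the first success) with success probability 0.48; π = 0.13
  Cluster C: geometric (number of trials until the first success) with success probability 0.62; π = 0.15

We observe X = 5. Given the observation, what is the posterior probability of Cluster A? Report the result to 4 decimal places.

0.8615

Apply Bayes' rule: the posterior for each component is proportional to its prior times its likelihood at x.
Component likelihoods at x = 5:
  f_A = 0.38·(1−0.38)^4 = 0.38·0.147763 = 0.0561501
  f_B = 0.48·(1−0.48)^4 = 0.48·0.0731162 = 0.0350958
  f_C = 0.62·(1−0.62)^4 = 0.62·0.0208514 = 0.0129278
Prior × likelihood for each component:
  w_A·f_A = 0.72 × 0.0561501 = 0.0404281
  w_B·f_B = 0.13 × 0.0350958 = 0.00456245
  w_C·f_C = 0.15 × 0.0129278 = 0.00193918
Denominator: 0.0404281 + 0.00456245 + 0.00193918 = 0.0469297
P(Cluster A | data) ≈ 0.8615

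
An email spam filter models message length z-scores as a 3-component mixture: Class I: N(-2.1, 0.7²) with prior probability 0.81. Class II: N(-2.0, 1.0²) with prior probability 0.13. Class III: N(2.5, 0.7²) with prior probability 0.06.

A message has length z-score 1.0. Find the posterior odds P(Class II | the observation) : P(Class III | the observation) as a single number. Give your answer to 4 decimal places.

0.1674

The posterior odds equal the prior odds times the likelihood ratio: (P(Z=i)/P(Z=j))·(f_i(x)/f_j(x)).
Normal densities:
  f_I = (1/(0.7·√(2π)))·exp(−(1.0−-2.1)²/(2·0.7²)) = 0.569918·exp(-9.80612) = 3.14099e-05
  f_II = (1/(1.0·√(2π)))·exp(−(1.0−-2.0)²/(2·1.0²)) = 0.398942·exp(-4.50000) = 0.00443185
  f_III = (1/(0.7·√(2π)))·exp(−(1.0−2.5)²/(2·0.7²)) = 0.569918·exp(-2.29592) = 0.057373
Odds = (0.13/0.06) × (0.00443185/0.057373) = 2.16667 × 0.0772463 ≈ 0.1674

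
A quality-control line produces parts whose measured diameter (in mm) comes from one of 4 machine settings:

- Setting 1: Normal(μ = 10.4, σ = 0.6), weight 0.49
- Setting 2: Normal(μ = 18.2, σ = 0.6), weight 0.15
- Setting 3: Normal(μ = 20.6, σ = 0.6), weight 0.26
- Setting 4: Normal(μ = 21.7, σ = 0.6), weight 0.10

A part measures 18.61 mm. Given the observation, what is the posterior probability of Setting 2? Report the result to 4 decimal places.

Posterior ∝ prior × likelihood, so P(k | x) ∝ π_k f_k(x); normalise over all components.
Component likelihoods at x = 18.61 mm:
  f_1 = (1/(0.6·√(2π)))·exp(−(18.61−10.4)²/(2·0.6²)) = 0.664904·exp(-93.61681) = 1.46385e-41
  f_2 = (1/(0.6·√(2π)))·exp(−(18.61−18.2)²/(2·0.6²)) = 0.664904·exp(-0.23347) = 0.526457
  f_3 = (1/(0.6·√(2π)))·exp(−(18.61−20.6)²/(2·0.6²)) = 0.664904·exp(-5.50014) = 0.00271693
  f_4 = (1/(0.6·√(2π)))·exp(−(18.61−21.7)²/(2·0.6²)) = 0.664904·exp(-13.26125) = 1.15737e-06
Weight by the priors:
  π_1·f_1 = 0.49 × 1.46385e-41 = 7.17287e-42
  π_2·f_2 = 0.15 × 0.526457 = 0.0789686
  π_3·f_3 = 0.26 × 0.00271693 = 0.000706402
  π_4·f_4 = 0.10 × 1.15737e-06 = 1.15737e-07
Sum: 7.17287e-42 + 0.0789686 + 0.000706402 + 1.15737e-07 = 0.0796751
P(Setting 2 | x) = 0.0789686 / 0.0796751 ≈ 0.9911

0.9911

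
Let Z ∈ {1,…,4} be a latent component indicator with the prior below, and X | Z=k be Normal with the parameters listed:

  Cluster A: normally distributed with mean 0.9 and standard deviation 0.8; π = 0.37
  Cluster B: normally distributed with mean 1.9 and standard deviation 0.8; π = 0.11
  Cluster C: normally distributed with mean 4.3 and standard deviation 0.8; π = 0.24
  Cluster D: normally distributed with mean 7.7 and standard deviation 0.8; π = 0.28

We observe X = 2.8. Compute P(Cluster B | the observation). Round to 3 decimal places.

Posterior ∝ prior × likelihood, so P(k | x) ∝ w_k f_k(x); normalise over all components.
Evaluate each component's likelihood at the observed value:
  L_A = (1/(0.8·√(2π)))·exp(−(2.8−0.9)²/(2·0.8²)) = 0.498678·exp(-2.82031) = 0.0297149
  L_B = (1/(0.8·√(2π)))·exp(−(2.8−1.9)²/(2·0.8²)) = 0.498678·exp(-0.63281) = 0.264846
  L_C = (1/(0.8·√(2π)))·exp(−(2.8−4.3)²/(2·0.8²)) = 0.498678·exp(-1.75781) = 0.0859828
  L_D = (1/(0.8·√(2π)))·exp(−(2.8−7.7)²/(2·0.8²)) = 0.498678·exp(-18.75781) = 3.55964e-09
Weight by the priors:
  w_A·L_A = 0.37 × 0.0297149 = 0.0109945
  w_B·L_B = 0.11 × 0.264846 = 0.029133
  w_C·L_C = 0.24 × 0.0859828 = 0.0206359
  w_D·L_D = 0.28 × 3.55964e-09 = 9.96698e-10
Normaliser: 0.0109945 + 0.029133 + 0.0206359 + 9.96698e-10 = 0.0607634
Responsibility of Cluster B: 0.029133 / 0.0607634 ≈ 0.479

0.479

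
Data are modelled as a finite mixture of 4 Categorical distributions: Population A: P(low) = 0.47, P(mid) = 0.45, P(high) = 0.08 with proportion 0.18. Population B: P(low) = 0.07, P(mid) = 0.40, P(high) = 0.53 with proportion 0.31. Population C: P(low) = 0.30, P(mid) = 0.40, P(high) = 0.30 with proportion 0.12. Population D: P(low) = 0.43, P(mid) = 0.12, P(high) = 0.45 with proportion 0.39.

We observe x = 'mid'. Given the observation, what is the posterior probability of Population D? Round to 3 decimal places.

0.156

Posterior ∝ prior × likelihood, so P(k | x) ∝ P(Z=k) f_k(x); normalise over all components.
Evaluate each component's likelihood at the observed value:
  L_A = 0.45
  L_B = 0.4
  L_C = 0.4
  L_D = 0.12
Multiply by the mixture weights:
  P(Z=A)·L_A = 0.18 × 0.45 = 0.081
  P(Z=B)·L_B = 0.31 × 0.4 = 0.124
  P(Z=C)·L_C = 0.12 × 0.4 = 0.048
  P(Z=D)·L_D = 0.39 × 0.12 = 0.0468
Evidence: 0.081 + 0.124 + 0.048 + 0.0468 = 0.2998
So the posterior for Population D is 0.0468 / 0.2998 ≈ 0.156.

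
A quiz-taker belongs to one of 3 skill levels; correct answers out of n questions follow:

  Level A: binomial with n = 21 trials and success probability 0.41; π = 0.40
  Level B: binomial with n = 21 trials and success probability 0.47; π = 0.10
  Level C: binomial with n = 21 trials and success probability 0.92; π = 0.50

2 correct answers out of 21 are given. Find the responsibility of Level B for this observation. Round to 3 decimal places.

0.041

By Bayes' theorem, P(k | x) = π_k f_k(x) / Σ_j π_j f_j(x).
Component likelihoods at x = 2 correct answers out of 21:
  L_A = 0.00156306
  L_B = 0.000267705
  L_C = 2.56156e-19
Prior × likelihood for each component:
  π_A·L_A = 0.40 × 0.00156306 = 0.000625223
  π_B·L_B = 0.10 × 0.000267705 = 2.67705e-05
  π_C·L_C = 0.50 × 2.56156e-19 = 1.28078e-19
Evidence: 0.000625223 + 2.67705e-05 + 1.28078e-19 = 0.000651994
Responsibility of Level B: 2.67705e-05 / 0.000651994 ≈ 0.041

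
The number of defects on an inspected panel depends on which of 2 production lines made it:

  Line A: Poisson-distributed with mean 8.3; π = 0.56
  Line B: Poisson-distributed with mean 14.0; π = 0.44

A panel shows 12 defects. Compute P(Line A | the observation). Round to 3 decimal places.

0.418

By Bayes' theorem, P(k | x) = P(Z=k) f_k(x) / Σ_j P(Z=j) f_j(x).
Poisson probabilities:
  f_A = e^(−8.3)·8.3^12/12! = 0.0554569
  f_B = e^(−14.0)·14.0^12/12! = 0.0984185
Weight by the priors:
  P(Z=A)·f_A = 0.56 × 0.0554569 = 0.0310559
  P(Z=B)·f_B = 0.44 × 0.0984185 = 0.0433041
Sum: 0.0310559 + 0.0433041 = 0.07436
So the posterior for Line A is 0.0310559 / 0.07436 ≈ 0.418.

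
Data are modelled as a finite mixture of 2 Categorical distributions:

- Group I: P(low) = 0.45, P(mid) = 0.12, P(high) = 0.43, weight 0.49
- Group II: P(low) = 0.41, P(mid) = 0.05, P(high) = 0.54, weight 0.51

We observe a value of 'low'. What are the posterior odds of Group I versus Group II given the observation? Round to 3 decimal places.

Since P(k|x) ∝ w_k f_k(x), the posterior odds are w_i f_i(x) / (w_j f_j(x)).
Categorical probabilities:
  f_I = 0.45
  f_II = 0.41
Posterior odds = (w_I·f_I) / (w_II·f_II) = (0.49·0.45) / (0.51·0.41) = 0.2205 / 0.2091 ≈ 1.055

1.055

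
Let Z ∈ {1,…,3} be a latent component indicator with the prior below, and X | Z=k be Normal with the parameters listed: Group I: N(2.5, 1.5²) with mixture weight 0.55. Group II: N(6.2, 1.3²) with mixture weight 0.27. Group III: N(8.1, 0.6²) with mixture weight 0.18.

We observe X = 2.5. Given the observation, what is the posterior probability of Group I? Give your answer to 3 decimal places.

By Bayes' theorem, P(k | x) = π_k f_k(x) / Σ_j π_j f_j(x).
Evaluate each component's likelihood at the observed value:
  f_I = (1/(1.5·√(2π)))·exp(−(2.5−2.5)²/(2·1.5²)) = 0.265962·exp(-0.00000) = 0.265962
  f_II = (1/(1.3·√(2π)))·exp(−(2.5−6.2)²/(2·1.3²)) = 0.306879·exp(-4.05030) = 0.00534497
  f_III = (1/(0.6·√(2π)))·exp(−(2.5−8.1)²/(2·0.6²)) = 0.664904·exp(-43.55556) = 8.06903e-20
Multiply by the mixture weights:
  π_I·f_I = 0.55 × 0.265962 = 0.146279
  π_II·f_II = 0.27 × 0.00534497 = 0.00144314
  π_III·f_III = 0.18 × 8.06903e-20 = 1.45243e-20
Sum: 0.146279 + 0.00144314 + 1.45243e-20 = 0.147722
So the posterior for Group I is 0.146279 / 0.147722 ≈ 0.990.

0.990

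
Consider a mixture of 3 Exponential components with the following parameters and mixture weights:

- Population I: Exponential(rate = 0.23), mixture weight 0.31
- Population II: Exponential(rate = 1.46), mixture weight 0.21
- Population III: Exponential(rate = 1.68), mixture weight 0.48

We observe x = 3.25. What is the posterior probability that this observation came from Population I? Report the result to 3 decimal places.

0.847

Apply Bayes' rule: the posterior for each component is proportional to its prior times its likelihood at x.
Component likelihoods at x = 3.25:
  L_I = 0.108916
  L_II = 0.0126948
  L_III = 0.00714597
Multiply by the mixture weights:
  π_I·L_I = 0.31 × 0.108916 = 0.033764
  π_II·L_II = 0.21 × 0.0126948 = 0.00266591
  π_III·L_III = 0.48 × 0.00714597 = 0.00343007
Evidence: 0.033764 + 0.00266591 + 0.00343007 = 0.03986
Responsibility of Population I: 0.033764 / 0.03986 ≈ 0.847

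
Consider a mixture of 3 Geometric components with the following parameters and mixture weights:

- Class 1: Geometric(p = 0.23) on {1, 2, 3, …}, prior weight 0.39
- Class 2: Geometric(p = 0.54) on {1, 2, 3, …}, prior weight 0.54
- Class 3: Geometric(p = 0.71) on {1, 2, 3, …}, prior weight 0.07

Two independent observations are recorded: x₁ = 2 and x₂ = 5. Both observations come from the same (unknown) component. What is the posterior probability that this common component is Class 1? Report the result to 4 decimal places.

0.6275

By Bayes' theorem, P(k | x) = P(Z=k) f_k(x) / Σ_j P(Z=j) f_j(x).
Since both observations come from the same component, the likelihood for component k is f_k(x₁)·f_k(x₂).
  L_1 = [0.23·(1−0.23)^1 = 0.23·0.77 = 0.1771] × [0.080852] = 0.0143189
  L_2 = [0.54·(1−0.54)^1 = 0.54·0.46 = 0.2484] × [0.0241783] = 0.00600588
  L_3 = [0.71·(1−0.71)^1 = 0.71·0.29 = 0.2059] × [0.0050217] = 0.00103397
Weight by the priors:
  P(Z=1)·L_1 = 0.39 × 0.0143189 = 0.00558437
  P(Z=2)·L_2 = 0.54 × 0.00600588 = 0.00324318
  P(Z=3)·L_3 = 0.07 × 0.00103397 = 7.23777e-05
Marginal: 0.00558437 + 0.00324318 + 7.23777e-05 = 0.00889992
So the posterior for Class 1 is 0.00558437 / 0.00889992 ≈ 0.6275.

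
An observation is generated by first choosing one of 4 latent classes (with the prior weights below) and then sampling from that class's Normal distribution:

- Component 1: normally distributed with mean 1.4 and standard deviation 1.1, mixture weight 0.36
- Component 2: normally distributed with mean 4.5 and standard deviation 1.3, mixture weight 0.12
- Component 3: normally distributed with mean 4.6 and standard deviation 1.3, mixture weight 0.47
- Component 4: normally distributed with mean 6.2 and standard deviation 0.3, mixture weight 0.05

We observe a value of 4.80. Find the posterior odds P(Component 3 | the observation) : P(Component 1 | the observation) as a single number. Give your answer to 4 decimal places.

The posterior odds equal the prior odds times the likelihood ratio: (π_i/π_j)·(f_i(x)/f_j(x)).
Evaluate each component's likelihood at the observed value:
  f_1 = (1/(1.1·√(2π)))·exp(−(4.80−1.4)²/(2·1.1²)) = 0.362675·exp(-4.77686) = 0.0030546
  f_2 = (1/(1.3·√(2π)))·exp(−(4.80−4.5)²/(2·1.3²)) = 0.306879·exp(-0.02663) = 0.298815
  f_3 = (1/(1.3·√(2π)))·exp(−(4.80−4.6)²/(2·1.3²)) = 0.306879·exp(-0.01183) = 0.303268
  f_4 = (1/(0.3·√(2π)))·exp(−(4.80−6.2)²/(2·0.3²)) = 1.329808·exp(-10.88889) = 2.48202e-05
Posterior odds = (π_3·f_3) / (π_1·f_1) = (0.47·0.303268) / (0.36·0.0030546) = 0.142536 / 0.00109965 ≈ 129.6190

129.6190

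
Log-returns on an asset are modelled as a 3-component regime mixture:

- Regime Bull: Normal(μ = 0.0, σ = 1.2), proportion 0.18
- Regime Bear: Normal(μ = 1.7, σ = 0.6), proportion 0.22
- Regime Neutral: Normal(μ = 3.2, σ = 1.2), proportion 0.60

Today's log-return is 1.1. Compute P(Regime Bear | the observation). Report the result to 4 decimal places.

Apply Bayes' rule: the posterior for each component is proportional to its prior times its likelihood at x.
Normal densities:
  p_Bull = 0.218406
  p_Bear = 0.403285
  p_Neutral = 0.0718978
Unnormalised posteriors:
  π_Bull·p_Bull = 0.18 × 0.218406 = 0.0393131
  π_Bear·p_Bear = 0.22 × 0.403285 = 0.0887226
  π_Neutral·p_Neutral = 0.60 × 0.0718978 = 0.0431387
Evidence: 0.0393131 + 0.0887226 + 0.0431387 = 0.171174
P(Regime Bear | data) = 0.0887226 / 0.171174 ≈ 0.5183

0.5183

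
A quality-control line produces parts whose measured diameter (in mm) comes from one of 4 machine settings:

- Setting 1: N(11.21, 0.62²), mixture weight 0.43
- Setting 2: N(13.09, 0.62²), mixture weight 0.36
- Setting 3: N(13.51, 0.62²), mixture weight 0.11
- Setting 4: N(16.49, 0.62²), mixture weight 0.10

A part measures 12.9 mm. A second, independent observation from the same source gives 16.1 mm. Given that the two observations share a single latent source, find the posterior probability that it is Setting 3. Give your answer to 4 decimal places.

Posterior ∝ prior × likelihood, so P(k | x) ∝ π_k f_k(x); normalise over all components.
Since both observations come from the same component, the likelihood for component k is f_k(x₁)·f_k(x₂).
  f_1 = [(1/(0.62·√(2π)))·exp(−(12.9−11.21)²/(2·0.62²)) = 0.643455·exp(-3.71501) = 0.0156715] × [1.99799e-14] = 3.13114e-16
  f_2 = [(1/(0.62·√(2π)))·exp(−(12.9−13.09)²/(2·0.62²)) = 0.643455·exp(-0.04696) = 0.613939] × [4.90315e-06] = 3.01024e-06
  f_3 = [(1/(0.62·√(2π)))·exp(−(12.9−13.51)²/(2·0.62²)) = 0.643455·exp(-0.48400) = 0.39657] × [0.0001045] = 4.14417e-05
  f_4 = [(1/(0.62·√(2π)))·exp(−(12.9−16.49)²/(2·0.62²)) = 0.643455·exp(-16.76392) = 3.37319e-08] × [0.527955] = 1.7809e-08
Unnormalised posteriors:
  π_1·f_1 = 0.43 × 3.13114e-16 = 1.34639e-16
  π_2·f_2 = 0.36 × 3.01024e-06 = 1.08369e-06
  π_3·f_3 = 0.11 × 4.14417e-05 = 4.55859e-06
  π_4·f_4 = 0.10 × 1.7809e-08 = 1.7809e-09
Marginal: 1.34639e-16 + 1.08369e-06 + 4.55859e-06 + 1.7809e-09 = 5.64405e-06
So the posterior for Setting 3 is 4.55859e-06 / 5.64405e-06 ≈ 0.8077.

0.8077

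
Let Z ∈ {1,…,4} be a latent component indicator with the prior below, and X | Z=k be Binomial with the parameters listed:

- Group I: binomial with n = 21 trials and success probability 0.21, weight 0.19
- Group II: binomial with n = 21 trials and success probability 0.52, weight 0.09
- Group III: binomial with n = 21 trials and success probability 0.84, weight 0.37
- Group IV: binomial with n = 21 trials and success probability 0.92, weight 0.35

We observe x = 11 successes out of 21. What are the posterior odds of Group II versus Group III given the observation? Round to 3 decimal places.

73.488

Posterior odds = (π_i f_i(x)) / (π_j f_j(x)); the normalising sum cancels.
Binomial probabilities:
  L_I = 0.00116979
  L_II = 0.172137
  L_III = 0.000569767
  L_IV = 1.51353e-06
0.0154923 / 0.000210814 ≈ 73.488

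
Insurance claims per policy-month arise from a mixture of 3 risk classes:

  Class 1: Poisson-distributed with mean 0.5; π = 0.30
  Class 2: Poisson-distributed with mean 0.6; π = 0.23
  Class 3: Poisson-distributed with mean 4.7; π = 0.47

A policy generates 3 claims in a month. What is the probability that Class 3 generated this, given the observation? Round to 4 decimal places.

The responsibility of component k is w_k f_k(x) divided by Σ_j w_j f_j(x).
Evaluate each component's likelihood at the observed value:
  f_1 = 0.0126361
  f_2 = 0.0197572
  f_3 = 0.157383
Multiply by the mixture weights:
  w_1·f_1 = 0.30 × 0.0126361 = 0.00379082
  w_2·f_2 = 0.23 × 0.0197572 = 0.00454416
  w_3·f_3 = 0.47 × 0.157383 = 0.0739701
Denominator: 0.00379082 + 0.00454416 + 0.0739701 = 0.0823051
P(Class 3 | 3 claims) = 0.0739701 / 0.0823051 ≈ 0.8987

0.8987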